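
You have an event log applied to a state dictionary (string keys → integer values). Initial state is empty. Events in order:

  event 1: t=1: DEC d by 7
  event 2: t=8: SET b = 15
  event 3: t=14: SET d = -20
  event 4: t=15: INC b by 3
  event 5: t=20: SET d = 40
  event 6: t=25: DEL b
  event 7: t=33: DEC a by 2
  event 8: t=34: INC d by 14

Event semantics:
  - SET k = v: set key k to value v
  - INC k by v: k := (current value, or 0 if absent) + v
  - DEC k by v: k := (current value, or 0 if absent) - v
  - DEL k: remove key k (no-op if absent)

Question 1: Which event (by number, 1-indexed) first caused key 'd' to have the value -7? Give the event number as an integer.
Answer: 1

Derivation:
Looking for first event where d becomes -7:
  event 1: d (absent) -> -7  <-- first match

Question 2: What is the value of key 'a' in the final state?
Track key 'a' through all 8 events:
  event 1 (t=1: DEC d by 7): a unchanged
  event 2 (t=8: SET b = 15): a unchanged
  event 3 (t=14: SET d = -20): a unchanged
  event 4 (t=15: INC b by 3): a unchanged
  event 5 (t=20: SET d = 40): a unchanged
  event 6 (t=25: DEL b): a unchanged
  event 7 (t=33: DEC a by 2): a (absent) -> -2
  event 8 (t=34: INC d by 14): a unchanged
Final: a = -2

Answer: -2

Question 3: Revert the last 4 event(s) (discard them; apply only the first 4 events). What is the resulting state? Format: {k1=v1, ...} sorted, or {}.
Keep first 4 events (discard last 4):
  after event 1 (t=1: DEC d by 7): {d=-7}
  after event 2 (t=8: SET b = 15): {b=15, d=-7}
  after event 3 (t=14: SET d = -20): {b=15, d=-20}
  after event 4 (t=15: INC b by 3): {b=18, d=-20}

Answer: {b=18, d=-20}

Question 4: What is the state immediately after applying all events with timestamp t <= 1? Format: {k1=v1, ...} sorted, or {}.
Apply events with t <= 1 (1 events):
  after event 1 (t=1: DEC d by 7): {d=-7}

Answer: {d=-7}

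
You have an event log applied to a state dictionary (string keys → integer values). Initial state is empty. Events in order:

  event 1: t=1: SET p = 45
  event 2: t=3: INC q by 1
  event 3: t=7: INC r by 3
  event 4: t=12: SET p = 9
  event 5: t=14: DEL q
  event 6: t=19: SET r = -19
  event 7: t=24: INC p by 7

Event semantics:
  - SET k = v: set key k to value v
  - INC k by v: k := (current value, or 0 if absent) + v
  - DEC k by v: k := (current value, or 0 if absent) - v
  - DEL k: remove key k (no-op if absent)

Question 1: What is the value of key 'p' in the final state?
Answer: 16

Derivation:
Track key 'p' through all 7 events:
  event 1 (t=1: SET p = 45): p (absent) -> 45
  event 2 (t=3: INC q by 1): p unchanged
  event 3 (t=7: INC r by 3): p unchanged
  event 4 (t=12: SET p = 9): p 45 -> 9
  event 5 (t=14: DEL q): p unchanged
  event 6 (t=19: SET r = -19): p unchanged
  event 7 (t=24: INC p by 7): p 9 -> 16
Final: p = 16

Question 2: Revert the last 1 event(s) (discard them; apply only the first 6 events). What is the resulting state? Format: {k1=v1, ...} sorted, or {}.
Keep first 6 events (discard last 1):
  after event 1 (t=1: SET p = 45): {p=45}
  after event 2 (t=3: INC q by 1): {p=45, q=1}
  after event 3 (t=7: INC r by 3): {p=45, q=1, r=3}
  after event 4 (t=12: SET p = 9): {p=9, q=1, r=3}
  after event 5 (t=14: DEL q): {p=9, r=3}
  after event 6 (t=19: SET r = -19): {p=9, r=-19}

Answer: {p=9, r=-19}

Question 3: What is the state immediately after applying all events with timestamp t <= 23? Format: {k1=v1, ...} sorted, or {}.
Answer: {p=9, r=-19}

Derivation:
Apply events with t <= 23 (6 events):
  after event 1 (t=1: SET p = 45): {p=45}
  after event 2 (t=3: INC q by 1): {p=45, q=1}
  after event 3 (t=7: INC r by 3): {p=45, q=1, r=3}
  after event 4 (t=12: SET p = 9): {p=9, q=1, r=3}
  after event 5 (t=14: DEL q): {p=9, r=3}
  after event 6 (t=19: SET r = -19): {p=9, r=-19}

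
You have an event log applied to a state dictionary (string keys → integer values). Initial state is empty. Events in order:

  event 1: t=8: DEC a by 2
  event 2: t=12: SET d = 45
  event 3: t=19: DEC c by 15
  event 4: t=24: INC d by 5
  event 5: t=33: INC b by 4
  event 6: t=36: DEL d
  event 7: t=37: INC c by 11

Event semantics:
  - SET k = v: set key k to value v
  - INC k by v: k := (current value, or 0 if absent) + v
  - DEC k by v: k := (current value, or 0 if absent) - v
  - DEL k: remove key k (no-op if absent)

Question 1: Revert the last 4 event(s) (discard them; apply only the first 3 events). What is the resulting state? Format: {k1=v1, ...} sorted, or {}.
Answer: {a=-2, c=-15, d=45}

Derivation:
Keep first 3 events (discard last 4):
  after event 1 (t=8: DEC a by 2): {a=-2}
  after event 2 (t=12: SET d = 45): {a=-2, d=45}
  after event 3 (t=19: DEC c by 15): {a=-2, c=-15, d=45}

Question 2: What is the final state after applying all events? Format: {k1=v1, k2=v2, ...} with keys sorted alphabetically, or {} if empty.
Answer: {a=-2, b=4, c=-4}

Derivation:
  after event 1 (t=8: DEC a by 2): {a=-2}
  after event 2 (t=12: SET d = 45): {a=-2, d=45}
  after event 3 (t=19: DEC c by 15): {a=-2, c=-15, d=45}
  after event 4 (t=24: INC d by 5): {a=-2, c=-15, d=50}
  after event 5 (t=33: INC b by 4): {a=-2, b=4, c=-15, d=50}
  after event 6 (t=36: DEL d): {a=-2, b=4, c=-15}
  after event 7 (t=37: INC c by 11): {a=-2, b=4, c=-4}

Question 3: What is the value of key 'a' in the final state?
Answer: -2

Derivation:
Track key 'a' through all 7 events:
  event 1 (t=8: DEC a by 2): a (absent) -> -2
  event 2 (t=12: SET d = 45): a unchanged
  event 3 (t=19: DEC c by 15): a unchanged
  event 4 (t=24: INC d by 5): a unchanged
  event 5 (t=33: INC b by 4): a unchanged
  event 6 (t=36: DEL d): a unchanged
  event 7 (t=37: INC c by 11): a unchanged
Final: a = -2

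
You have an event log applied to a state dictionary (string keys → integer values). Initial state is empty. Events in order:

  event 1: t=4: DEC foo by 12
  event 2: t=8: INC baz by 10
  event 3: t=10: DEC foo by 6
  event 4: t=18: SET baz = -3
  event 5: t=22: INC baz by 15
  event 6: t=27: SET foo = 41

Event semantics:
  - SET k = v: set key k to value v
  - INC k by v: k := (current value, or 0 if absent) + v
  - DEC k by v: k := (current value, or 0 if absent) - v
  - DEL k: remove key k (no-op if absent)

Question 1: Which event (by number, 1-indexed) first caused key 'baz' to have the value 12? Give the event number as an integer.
Looking for first event where baz becomes 12:
  event 2: baz = 10
  event 3: baz = 10
  event 4: baz = -3
  event 5: baz -3 -> 12  <-- first match

Answer: 5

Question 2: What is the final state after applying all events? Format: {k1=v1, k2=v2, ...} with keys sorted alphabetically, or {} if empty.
  after event 1 (t=4: DEC foo by 12): {foo=-12}
  after event 2 (t=8: INC baz by 10): {baz=10, foo=-12}
  after event 3 (t=10: DEC foo by 6): {baz=10, foo=-18}
  after event 4 (t=18: SET baz = -3): {baz=-3, foo=-18}
  after event 5 (t=22: INC baz by 15): {baz=12, foo=-18}
  after event 6 (t=27: SET foo = 41): {baz=12, foo=41}

Answer: {baz=12, foo=41}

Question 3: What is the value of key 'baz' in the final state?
Answer: 12

Derivation:
Track key 'baz' through all 6 events:
  event 1 (t=4: DEC foo by 12): baz unchanged
  event 2 (t=8: INC baz by 10): baz (absent) -> 10
  event 3 (t=10: DEC foo by 6): baz unchanged
  event 4 (t=18: SET baz = -3): baz 10 -> -3
  event 5 (t=22: INC baz by 15): baz -3 -> 12
  event 6 (t=27: SET foo = 41): baz unchanged
Final: baz = 12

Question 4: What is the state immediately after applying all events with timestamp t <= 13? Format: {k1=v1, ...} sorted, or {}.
Apply events with t <= 13 (3 events):
  after event 1 (t=4: DEC foo by 12): {foo=-12}
  after event 2 (t=8: INC baz by 10): {baz=10, foo=-12}
  after event 3 (t=10: DEC foo by 6): {baz=10, foo=-18}

Answer: {baz=10, foo=-18}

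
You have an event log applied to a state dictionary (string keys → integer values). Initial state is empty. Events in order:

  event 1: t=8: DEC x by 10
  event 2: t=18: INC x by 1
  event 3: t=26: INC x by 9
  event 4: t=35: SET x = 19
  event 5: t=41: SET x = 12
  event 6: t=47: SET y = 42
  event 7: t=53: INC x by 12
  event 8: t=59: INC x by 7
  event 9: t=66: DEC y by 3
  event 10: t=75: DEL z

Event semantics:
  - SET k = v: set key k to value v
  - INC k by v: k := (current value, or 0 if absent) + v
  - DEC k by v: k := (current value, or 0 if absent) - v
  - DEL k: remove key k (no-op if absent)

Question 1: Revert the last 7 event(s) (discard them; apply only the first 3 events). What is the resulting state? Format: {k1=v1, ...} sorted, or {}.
Answer: {x=0}

Derivation:
Keep first 3 events (discard last 7):
  after event 1 (t=8: DEC x by 10): {x=-10}
  after event 2 (t=18: INC x by 1): {x=-9}
  after event 3 (t=26: INC x by 9): {x=0}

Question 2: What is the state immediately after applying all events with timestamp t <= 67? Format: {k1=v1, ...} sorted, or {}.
Apply events with t <= 67 (9 events):
  after event 1 (t=8: DEC x by 10): {x=-10}
  after event 2 (t=18: INC x by 1): {x=-9}
  after event 3 (t=26: INC x by 9): {x=0}
  after event 4 (t=35: SET x = 19): {x=19}
  after event 5 (t=41: SET x = 12): {x=12}
  after event 6 (t=47: SET y = 42): {x=12, y=42}
  after event 7 (t=53: INC x by 12): {x=24, y=42}
  after event 8 (t=59: INC x by 7): {x=31, y=42}
  after event 9 (t=66: DEC y by 3): {x=31, y=39}

Answer: {x=31, y=39}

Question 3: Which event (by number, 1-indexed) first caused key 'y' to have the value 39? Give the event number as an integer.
Answer: 9

Derivation:
Looking for first event where y becomes 39:
  event 6: y = 42
  event 7: y = 42
  event 8: y = 42
  event 9: y 42 -> 39  <-- first match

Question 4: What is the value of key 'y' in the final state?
Track key 'y' through all 10 events:
  event 1 (t=8: DEC x by 10): y unchanged
  event 2 (t=18: INC x by 1): y unchanged
  event 3 (t=26: INC x by 9): y unchanged
  event 4 (t=35: SET x = 19): y unchanged
  event 5 (t=41: SET x = 12): y unchanged
  event 6 (t=47: SET y = 42): y (absent) -> 42
  event 7 (t=53: INC x by 12): y unchanged
  event 8 (t=59: INC x by 7): y unchanged
  event 9 (t=66: DEC y by 3): y 42 -> 39
  event 10 (t=75: DEL z): y unchanged
Final: y = 39

Answer: 39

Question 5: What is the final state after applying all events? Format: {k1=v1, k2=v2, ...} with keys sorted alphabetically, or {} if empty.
Answer: {x=31, y=39}

Derivation:
  after event 1 (t=8: DEC x by 10): {x=-10}
  after event 2 (t=18: INC x by 1): {x=-9}
  after event 3 (t=26: INC x by 9): {x=0}
  after event 4 (t=35: SET x = 19): {x=19}
  after event 5 (t=41: SET x = 12): {x=12}
  after event 6 (t=47: SET y = 42): {x=12, y=42}
  after event 7 (t=53: INC x by 12): {x=24, y=42}
  after event 8 (t=59: INC x by 7): {x=31, y=42}
  after event 9 (t=66: DEC y by 3): {x=31, y=39}
  after event 10 (t=75: DEL z): {x=31, y=39}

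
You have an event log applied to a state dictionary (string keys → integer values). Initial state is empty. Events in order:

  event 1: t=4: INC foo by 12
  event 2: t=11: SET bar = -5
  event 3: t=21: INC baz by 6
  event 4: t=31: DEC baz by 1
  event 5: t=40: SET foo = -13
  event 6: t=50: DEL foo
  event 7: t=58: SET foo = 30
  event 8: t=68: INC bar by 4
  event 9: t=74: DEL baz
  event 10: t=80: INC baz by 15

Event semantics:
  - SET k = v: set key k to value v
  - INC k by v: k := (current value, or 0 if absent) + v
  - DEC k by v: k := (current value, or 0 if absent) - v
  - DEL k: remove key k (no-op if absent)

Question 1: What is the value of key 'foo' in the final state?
Answer: 30

Derivation:
Track key 'foo' through all 10 events:
  event 1 (t=4: INC foo by 12): foo (absent) -> 12
  event 2 (t=11: SET bar = -5): foo unchanged
  event 3 (t=21: INC baz by 6): foo unchanged
  event 4 (t=31: DEC baz by 1): foo unchanged
  event 5 (t=40: SET foo = -13): foo 12 -> -13
  event 6 (t=50: DEL foo): foo -13 -> (absent)
  event 7 (t=58: SET foo = 30): foo (absent) -> 30
  event 8 (t=68: INC bar by 4): foo unchanged
  event 9 (t=74: DEL baz): foo unchanged
  event 10 (t=80: INC baz by 15): foo unchanged
Final: foo = 30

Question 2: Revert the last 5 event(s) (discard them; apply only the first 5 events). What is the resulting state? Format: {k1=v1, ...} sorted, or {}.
Answer: {bar=-5, baz=5, foo=-13}

Derivation:
Keep first 5 events (discard last 5):
  after event 1 (t=4: INC foo by 12): {foo=12}
  after event 2 (t=11: SET bar = -5): {bar=-5, foo=12}
  after event 3 (t=21: INC baz by 6): {bar=-5, baz=6, foo=12}
  after event 4 (t=31: DEC baz by 1): {bar=-5, baz=5, foo=12}
  after event 5 (t=40: SET foo = -13): {bar=-5, baz=5, foo=-13}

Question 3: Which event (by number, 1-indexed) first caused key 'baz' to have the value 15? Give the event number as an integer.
Answer: 10

Derivation:
Looking for first event where baz becomes 15:
  event 3: baz = 6
  event 4: baz = 5
  event 5: baz = 5
  event 6: baz = 5
  event 7: baz = 5
  event 8: baz = 5
  event 9: baz = (absent)
  event 10: baz (absent) -> 15  <-- first match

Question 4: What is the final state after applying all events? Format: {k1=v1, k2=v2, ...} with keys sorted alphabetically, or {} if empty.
  after event 1 (t=4: INC foo by 12): {foo=12}
  after event 2 (t=11: SET bar = -5): {bar=-5, foo=12}
  after event 3 (t=21: INC baz by 6): {bar=-5, baz=6, foo=12}
  after event 4 (t=31: DEC baz by 1): {bar=-5, baz=5, foo=12}
  after event 5 (t=40: SET foo = -13): {bar=-5, baz=5, foo=-13}
  after event 6 (t=50: DEL foo): {bar=-5, baz=5}
  after event 7 (t=58: SET foo = 30): {bar=-5, baz=5, foo=30}
  after event 8 (t=68: INC bar by 4): {bar=-1, baz=5, foo=30}
  after event 9 (t=74: DEL baz): {bar=-1, foo=30}
  after event 10 (t=80: INC baz by 15): {bar=-1, baz=15, foo=30}

Answer: {bar=-1, baz=15, foo=30}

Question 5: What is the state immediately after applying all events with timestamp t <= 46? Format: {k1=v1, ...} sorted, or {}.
Answer: {bar=-5, baz=5, foo=-13}

Derivation:
Apply events with t <= 46 (5 events):
  after event 1 (t=4: INC foo by 12): {foo=12}
  after event 2 (t=11: SET bar = -5): {bar=-5, foo=12}
  after event 3 (t=21: INC baz by 6): {bar=-5, baz=6, foo=12}
  after event 4 (t=31: DEC baz by 1): {bar=-5, baz=5, foo=12}
  after event 5 (t=40: SET foo = -13): {bar=-5, baz=5, foo=-13}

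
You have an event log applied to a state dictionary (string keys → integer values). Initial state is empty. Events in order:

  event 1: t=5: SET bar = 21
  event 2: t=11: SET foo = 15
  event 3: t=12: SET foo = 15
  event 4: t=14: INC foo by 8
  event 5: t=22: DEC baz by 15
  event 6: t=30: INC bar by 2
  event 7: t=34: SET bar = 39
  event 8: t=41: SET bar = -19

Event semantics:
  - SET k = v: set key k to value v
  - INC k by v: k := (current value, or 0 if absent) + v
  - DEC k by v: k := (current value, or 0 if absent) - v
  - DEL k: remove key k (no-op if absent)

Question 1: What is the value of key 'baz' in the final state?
Answer: -15

Derivation:
Track key 'baz' through all 8 events:
  event 1 (t=5: SET bar = 21): baz unchanged
  event 2 (t=11: SET foo = 15): baz unchanged
  event 3 (t=12: SET foo = 15): baz unchanged
  event 4 (t=14: INC foo by 8): baz unchanged
  event 5 (t=22: DEC baz by 15): baz (absent) -> -15
  event 6 (t=30: INC bar by 2): baz unchanged
  event 7 (t=34: SET bar = 39): baz unchanged
  event 8 (t=41: SET bar = -19): baz unchanged
Final: baz = -15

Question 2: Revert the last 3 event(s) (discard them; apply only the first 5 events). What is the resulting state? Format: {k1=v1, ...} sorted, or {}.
Answer: {bar=21, baz=-15, foo=23}

Derivation:
Keep first 5 events (discard last 3):
  after event 1 (t=5: SET bar = 21): {bar=21}
  after event 2 (t=11: SET foo = 15): {bar=21, foo=15}
  after event 3 (t=12: SET foo = 15): {bar=21, foo=15}
  after event 4 (t=14: INC foo by 8): {bar=21, foo=23}
  after event 5 (t=22: DEC baz by 15): {bar=21, baz=-15, foo=23}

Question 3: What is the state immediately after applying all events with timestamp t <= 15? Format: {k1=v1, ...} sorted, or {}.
Answer: {bar=21, foo=23}

Derivation:
Apply events with t <= 15 (4 events):
  after event 1 (t=5: SET bar = 21): {bar=21}
  after event 2 (t=11: SET foo = 15): {bar=21, foo=15}
  after event 3 (t=12: SET foo = 15): {bar=21, foo=15}
  after event 4 (t=14: INC foo by 8): {bar=21, foo=23}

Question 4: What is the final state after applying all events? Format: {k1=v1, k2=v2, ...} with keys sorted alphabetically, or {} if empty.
Answer: {bar=-19, baz=-15, foo=23}

Derivation:
  after event 1 (t=5: SET bar = 21): {bar=21}
  after event 2 (t=11: SET foo = 15): {bar=21, foo=15}
  after event 3 (t=12: SET foo = 15): {bar=21, foo=15}
  after event 4 (t=14: INC foo by 8): {bar=21, foo=23}
  after event 5 (t=22: DEC baz by 15): {bar=21, baz=-15, foo=23}
  after event 6 (t=30: INC bar by 2): {bar=23, baz=-15, foo=23}
  after event 7 (t=34: SET bar = 39): {bar=39, baz=-15, foo=23}
  after event 8 (t=41: SET bar = -19): {bar=-19, baz=-15, foo=23}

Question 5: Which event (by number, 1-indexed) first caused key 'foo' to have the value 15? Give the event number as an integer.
Looking for first event where foo becomes 15:
  event 2: foo (absent) -> 15  <-- first match

Answer: 2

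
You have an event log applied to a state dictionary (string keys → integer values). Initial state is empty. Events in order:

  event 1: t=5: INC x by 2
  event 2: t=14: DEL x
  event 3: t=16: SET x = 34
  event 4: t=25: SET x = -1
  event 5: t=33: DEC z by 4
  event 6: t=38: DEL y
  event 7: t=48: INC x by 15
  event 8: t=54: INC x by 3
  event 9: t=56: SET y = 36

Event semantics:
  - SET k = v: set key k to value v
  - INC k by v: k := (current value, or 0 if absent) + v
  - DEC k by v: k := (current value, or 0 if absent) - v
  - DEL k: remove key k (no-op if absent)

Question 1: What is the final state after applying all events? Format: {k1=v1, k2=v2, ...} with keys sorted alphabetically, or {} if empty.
Answer: {x=17, y=36, z=-4}

Derivation:
  after event 1 (t=5: INC x by 2): {x=2}
  after event 2 (t=14: DEL x): {}
  after event 3 (t=16: SET x = 34): {x=34}
  after event 4 (t=25: SET x = -1): {x=-1}
  after event 5 (t=33: DEC z by 4): {x=-1, z=-4}
  after event 6 (t=38: DEL y): {x=-1, z=-4}
  after event 7 (t=48: INC x by 15): {x=14, z=-4}
  after event 8 (t=54: INC x by 3): {x=17, z=-4}
  after event 9 (t=56: SET y = 36): {x=17, y=36, z=-4}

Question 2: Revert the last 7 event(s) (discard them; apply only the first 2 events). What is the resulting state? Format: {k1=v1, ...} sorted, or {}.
Answer: {}

Derivation:
Keep first 2 events (discard last 7):
  after event 1 (t=5: INC x by 2): {x=2}
  after event 2 (t=14: DEL x): {}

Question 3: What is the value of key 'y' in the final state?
Track key 'y' through all 9 events:
  event 1 (t=5: INC x by 2): y unchanged
  event 2 (t=14: DEL x): y unchanged
  event 3 (t=16: SET x = 34): y unchanged
  event 4 (t=25: SET x = -1): y unchanged
  event 5 (t=33: DEC z by 4): y unchanged
  event 6 (t=38: DEL y): y (absent) -> (absent)
  event 7 (t=48: INC x by 15): y unchanged
  event 8 (t=54: INC x by 3): y unchanged
  event 9 (t=56: SET y = 36): y (absent) -> 36
Final: y = 36

Answer: 36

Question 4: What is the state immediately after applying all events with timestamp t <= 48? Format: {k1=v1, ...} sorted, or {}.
Answer: {x=14, z=-4}

Derivation:
Apply events with t <= 48 (7 events):
  after event 1 (t=5: INC x by 2): {x=2}
  after event 2 (t=14: DEL x): {}
  after event 3 (t=16: SET x = 34): {x=34}
  after event 4 (t=25: SET x = -1): {x=-1}
  after event 5 (t=33: DEC z by 4): {x=-1, z=-4}
  after event 6 (t=38: DEL y): {x=-1, z=-4}
  after event 7 (t=48: INC x by 15): {x=14, z=-4}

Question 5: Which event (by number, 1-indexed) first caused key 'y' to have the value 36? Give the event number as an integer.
Answer: 9

Derivation:
Looking for first event where y becomes 36:
  event 9: y (absent) -> 36  <-- first match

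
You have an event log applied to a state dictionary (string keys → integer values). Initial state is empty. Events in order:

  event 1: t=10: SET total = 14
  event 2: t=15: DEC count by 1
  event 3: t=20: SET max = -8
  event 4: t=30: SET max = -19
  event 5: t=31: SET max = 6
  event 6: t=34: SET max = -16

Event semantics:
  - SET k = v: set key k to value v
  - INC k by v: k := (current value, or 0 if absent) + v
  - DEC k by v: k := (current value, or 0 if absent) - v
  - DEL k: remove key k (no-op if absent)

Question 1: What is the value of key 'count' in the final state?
Track key 'count' through all 6 events:
  event 1 (t=10: SET total = 14): count unchanged
  event 2 (t=15: DEC count by 1): count (absent) -> -1
  event 3 (t=20: SET max = -8): count unchanged
  event 4 (t=30: SET max = -19): count unchanged
  event 5 (t=31: SET max = 6): count unchanged
  event 6 (t=34: SET max = -16): count unchanged
Final: count = -1

Answer: -1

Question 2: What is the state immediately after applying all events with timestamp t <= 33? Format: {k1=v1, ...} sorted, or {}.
Apply events with t <= 33 (5 events):
  after event 1 (t=10: SET total = 14): {total=14}
  after event 2 (t=15: DEC count by 1): {count=-1, total=14}
  after event 3 (t=20: SET max = -8): {count=-1, max=-8, total=14}
  after event 4 (t=30: SET max = -19): {count=-1, max=-19, total=14}
  after event 5 (t=31: SET max = 6): {count=-1, max=6, total=14}

Answer: {count=-1, max=6, total=14}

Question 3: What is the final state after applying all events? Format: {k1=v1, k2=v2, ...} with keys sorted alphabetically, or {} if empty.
Answer: {count=-1, max=-16, total=14}

Derivation:
  after event 1 (t=10: SET total = 14): {total=14}
  after event 2 (t=15: DEC count by 1): {count=-1, total=14}
  after event 3 (t=20: SET max = -8): {count=-1, max=-8, total=14}
  after event 4 (t=30: SET max = -19): {count=-1, max=-19, total=14}
  after event 5 (t=31: SET max = 6): {count=-1, max=6, total=14}
  after event 6 (t=34: SET max = -16): {count=-1, max=-16, total=14}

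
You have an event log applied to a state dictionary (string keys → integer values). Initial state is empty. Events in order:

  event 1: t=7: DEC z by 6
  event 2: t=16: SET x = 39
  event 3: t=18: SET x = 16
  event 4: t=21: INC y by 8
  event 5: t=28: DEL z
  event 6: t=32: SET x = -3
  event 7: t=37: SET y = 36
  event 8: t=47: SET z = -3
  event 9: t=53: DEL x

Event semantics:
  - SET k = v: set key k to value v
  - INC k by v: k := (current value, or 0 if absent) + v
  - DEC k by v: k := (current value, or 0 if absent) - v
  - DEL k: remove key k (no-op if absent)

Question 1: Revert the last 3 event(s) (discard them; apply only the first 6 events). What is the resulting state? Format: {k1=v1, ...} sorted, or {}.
Answer: {x=-3, y=8}

Derivation:
Keep first 6 events (discard last 3):
  after event 1 (t=7: DEC z by 6): {z=-6}
  after event 2 (t=16: SET x = 39): {x=39, z=-6}
  after event 3 (t=18: SET x = 16): {x=16, z=-6}
  after event 4 (t=21: INC y by 8): {x=16, y=8, z=-6}
  after event 5 (t=28: DEL z): {x=16, y=8}
  after event 6 (t=32: SET x = -3): {x=-3, y=8}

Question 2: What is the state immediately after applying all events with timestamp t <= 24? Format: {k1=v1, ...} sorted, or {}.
Apply events with t <= 24 (4 events):
  after event 1 (t=7: DEC z by 6): {z=-6}
  after event 2 (t=16: SET x = 39): {x=39, z=-6}
  after event 3 (t=18: SET x = 16): {x=16, z=-6}
  after event 4 (t=21: INC y by 8): {x=16, y=8, z=-6}

Answer: {x=16, y=8, z=-6}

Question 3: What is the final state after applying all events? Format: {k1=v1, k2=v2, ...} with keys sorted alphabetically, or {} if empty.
  after event 1 (t=7: DEC z by 6): {z=-6}
  after event 2 (t=16: SET x = 39): {x=39, z=-6}
  after event 3 (t=18: SET x = 16): {x=16, z=-6}
  after event 4 (t=21: INC y by 8): {x=16, y=8, z=-6}
  after event 5 (t=28: DEL z): {x=16, y=8}
  after event 6 (t=32: SET x = -3): {x=-3, y=8}
  after event 7 (t=37: SET y = 36): {x=-3, y=36}
  after event 8 (t=47: SET z = -3): {x=-3, y=36, z=-3}
  after event 9 (t=53: DEL x): {y=36, z=-3}

Answer: {y=36, z=-3}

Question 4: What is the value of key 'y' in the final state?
Track key 'y' through all 9 events:
  event 1 (t=7: DEC z by 6): y unchanged
  event 2 (t=16: SET x = 39): y unchanged
  event 3 (t=18: SET x = 16): y unchanged
  event 4 (t=21: INC y by 8): y (absent) -> 8
  event 5 (t=28: DEL z): y unchanged
  event 6 (t=32: SET x = -3): y unchanged
  event 7 (t=37: SET y = 36): y 8 -> 36
  event 8 (t=47: SET z = -3): y unchanged
  event 9 (t=53: DEL x): y unchanged
Final: y = 36

Answer: 36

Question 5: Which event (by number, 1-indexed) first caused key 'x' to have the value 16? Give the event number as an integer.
Looking for first event where x becomes 16:
  event 2: x = 39
  event 3: x 39 -> 16  <-- first match

Answer: 3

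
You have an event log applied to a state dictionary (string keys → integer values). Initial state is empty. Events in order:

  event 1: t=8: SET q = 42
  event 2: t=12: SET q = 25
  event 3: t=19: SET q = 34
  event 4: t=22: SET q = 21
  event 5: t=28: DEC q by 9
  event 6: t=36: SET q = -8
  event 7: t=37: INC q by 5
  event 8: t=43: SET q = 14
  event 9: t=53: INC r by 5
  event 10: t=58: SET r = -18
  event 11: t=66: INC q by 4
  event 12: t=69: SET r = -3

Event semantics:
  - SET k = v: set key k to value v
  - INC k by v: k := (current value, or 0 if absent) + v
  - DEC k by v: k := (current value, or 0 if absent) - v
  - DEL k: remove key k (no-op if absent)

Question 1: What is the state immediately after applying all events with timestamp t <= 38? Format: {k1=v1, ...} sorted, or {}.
Apply events with t <= 38 (7 events):
  after event 1 (t=8: SET q = 42): {q=42}
  after event 2 (t=12: SET q = 25): {q=25}
  after event 3 (t=19: SET q = 34): {q=34}
  after event 4 (t=22: SET q = 21): {q=21}
  after event 5 (t=28: DEC q by 9): {q=12}
  after event 6 (t=36: SET q = -8): {q=-8}
  after event 7 (t=37: INC q by 5): {q=-3}

Answer: {q=-3}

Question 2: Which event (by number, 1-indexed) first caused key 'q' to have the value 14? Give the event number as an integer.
Looking for first event where q becomes 14:
  event 1: q = 42
  event 2: q = 25
  event 3: q = 34
  event 4: q = 21
  event 5: q = 12
  event 6: q = -8
  event 7: q = -3
  event 8: q -3 -> 14  <-- first match

Answer: 8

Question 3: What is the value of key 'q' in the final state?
Answer: 18

Derivation:
Track key 'q' through all 12 events:
  event 1 (t=8: SET q = 42): q (absent) -> 42
  event 2 (t=12: SET q = 25): q 42 -> 25
  event 3 (t=19: SET q = 34): q 25 -> 34
  event 4 (t=22: SET q = 21): q 34 -> 21
  event 5 (t=28: DEC q by 9): q 21 -> 12
  event 6 (t=36: SET q = -8): q 12 -> -8
  event 7 (t=37: INC q by 5): q -8 -> -3
  event 8 (t=43: SET q = 14): q -3 -> 14
  event 9 (t=53: INC r by 5): q unchanged
  event 10 (t=58: SET r = -18): q unchanged
  event 11 (t=66: INC q by 4): q 14 -> 18
  event 12 (t=69: SET r = -3): q unchanged
Final: q = 18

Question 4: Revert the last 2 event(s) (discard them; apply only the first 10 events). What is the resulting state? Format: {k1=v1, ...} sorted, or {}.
Keep first 10 events (discard last 2):
  after event 1 (t=8: SET q = 42): {q=42}
  after event 2 (t=12: SET q = 25): {q=25}
  after event 3 (t=19: SET q = 34): {q=34}
  after event 4 (t=22: SET q = 21): {q=21}
  after event 5 (t=28: DEC q by 9): {q=12}
  after event 6 (t=36: SET q = -8): {q=-8}
  after event 7 (t=37: INC q by 5): {q=-3}
  after event 8 (t=43: SET q = 14): {q=14}
  after event 9 (t=53: INC r by 5): {q=14, r=5}
  after event 10 (t=58: SET r = -18): {q=14, r=-18}

Answer: {q=14, r=-18}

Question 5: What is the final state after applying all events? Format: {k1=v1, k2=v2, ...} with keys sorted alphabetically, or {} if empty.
  after event 1 (t=8: SET q = 42): {q=42}
  after event 2 (t=12: SET q = 25): {q=25}
  after event 3 (t=19: SET q = 34): {q=34}
  after event 4 (t=22: SET q = 21): {q=21}
  after event 5 (t=28: DEC q by 9): {q=12}
  after event 6 (t=36: SET q = -8): {q=-8}
  after event 7 (t=37: INC q by 5): {q=-3}
  after event 8 (t=43: SET q = 14): {q=14}
  after event 9 (t=53: INC r by 5): {q=14, r=5}
  after event 10 (t=58: SET r = -18): {q=14, r=-18}
  after event 11 (t=66: INC q by 4): {q=18, r=-18}
  after event 12 (t=69: SET r = -3): {q=18, r=-3}

Answer: {q=18, r=-3}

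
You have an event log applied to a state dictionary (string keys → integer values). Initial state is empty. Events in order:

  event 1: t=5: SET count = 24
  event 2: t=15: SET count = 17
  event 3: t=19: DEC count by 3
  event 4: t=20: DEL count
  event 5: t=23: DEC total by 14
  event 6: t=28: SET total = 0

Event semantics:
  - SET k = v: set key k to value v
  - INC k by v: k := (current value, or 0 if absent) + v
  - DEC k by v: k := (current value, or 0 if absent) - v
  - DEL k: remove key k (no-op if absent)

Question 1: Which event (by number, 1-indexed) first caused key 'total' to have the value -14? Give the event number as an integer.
Looking for first event where total becomes -14:
  event 5: total (absent) -> -14  <-- first match

Answer: 5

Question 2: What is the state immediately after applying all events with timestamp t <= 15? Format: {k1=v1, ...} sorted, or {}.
Answer: {count=17}

Derivation:
Apply events with t <= 15 (2 events):
  after event 1 (t=5: SET count = 24): {count=24}
  after event 2 (t=15: SET count = 17): {count=17}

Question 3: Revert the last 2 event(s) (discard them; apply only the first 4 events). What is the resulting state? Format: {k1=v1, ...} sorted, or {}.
Keep first 4 events (discard last 2):
  after event 1 (t=5: SET count = 24): {count=24}
  after event 2 (t=15: SET count = 17): {count=17}
  after event 3 (t=19: DEC count by 3): {count=14}
  after event 4 (t=20: DEL count): {}

Answer: {}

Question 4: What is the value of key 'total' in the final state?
Answer: 0

Derivation:
Track key 'total' through all 6 events:
  event 1 (t=5: SET count = 24): total unchanged
  event 2 (t=15: SET count = 17): total unchanged
  event 3 (t=19: DEC count by 3): total unchanged
  event 4 (t=20: DEL count): total unchanged
  event 5 (t=23: DEC total by 14): total (absent) -> -14
  event 6 (t=28: SET total = 0): total -14 -> 0
Final: total = 0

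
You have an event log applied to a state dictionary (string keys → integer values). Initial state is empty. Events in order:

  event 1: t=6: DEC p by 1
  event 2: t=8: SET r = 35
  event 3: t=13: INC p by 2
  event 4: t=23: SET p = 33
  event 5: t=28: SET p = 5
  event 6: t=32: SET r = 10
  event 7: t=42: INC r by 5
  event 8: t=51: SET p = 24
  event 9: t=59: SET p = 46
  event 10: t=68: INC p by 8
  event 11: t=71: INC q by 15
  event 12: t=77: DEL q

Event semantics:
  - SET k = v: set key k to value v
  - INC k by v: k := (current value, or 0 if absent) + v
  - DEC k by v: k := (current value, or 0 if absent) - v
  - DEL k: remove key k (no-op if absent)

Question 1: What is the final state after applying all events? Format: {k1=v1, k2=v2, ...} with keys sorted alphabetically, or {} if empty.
  after event 1 (t=6: DEC p by 1): {p=-1}
  after event 2 (t=8: SET r = 35): {p=-1, r=35}
  after event 3 (t=13: INC p by 2): {p=1, r=35}
  after event 4 (t=23: SET p = 33): {p=33, r=35}
  after event 5 (t=28: SET p = 5): {p=5, r=35}
  after event 6 (t=32: SET r = 10): {p=5, r=10}
  after event 7 (t=42: INC r by 5): {p=5, r=15}
  after event 8 (t=51: SET p = 24): {p=24, r=15}
  after event 9 (t=59: SET p = 46): {p=46, r=15}
  after event 10 (t=68: INC p by 8): {p=54, r=15}
  after event 11 (t=71: INC q by 15): {p=54, q=15, r=15}
  after event 12 (t=77: DEL q): {p=54, r=15}

Answer: {p=54, r=15}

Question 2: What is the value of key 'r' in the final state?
Track key 'r' through all 12 events:
  event 1 (t=6: DEC p by 1): r unchanged
  event 2 (t=8: SET r = 35): r (absent) -> 35
  event 3 (t=13: INC p by 2): r unchanged
  event 4 (t=23: SET p = 33): r unchanged
  event 5 (t=28: SET p = 5): r unchanged
  event 6 (t=32: SET r = 10): r 35 -> 10
  event 7 (t=42: INC r by 5): r 10 -> 15
  event 8 (t=51: SET p = 24): r unchanged
  event 9 (t=59: SET p = 46): r unchanged
  event 10 (t=68: INC p by 8): r unchanged
  event 11 (t=71: INC q by 15): r unchanged
  event 12 (t=77: DEL q): r unchanged
Final: r = 15

Answer: 15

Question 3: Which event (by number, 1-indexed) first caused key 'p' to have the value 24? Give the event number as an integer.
Answer: 8

Derivation:
Looking for first event where p becomes 24:
  event 1: p = -1
  event 2: p = -1
  event 3: p = 1
  event 4: p = 33
  event 5: p = 5
  event 6: p = 5
  event 7: p = 5
  event 8: p 5 -> 24  <-- first match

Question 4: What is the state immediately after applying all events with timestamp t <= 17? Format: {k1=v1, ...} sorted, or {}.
Apply events with t <= 17 (3 events):
  after event 1 (t=6: DEC p by 1): {p=-1}
  after event 2 (t=8: SET r = 35): {p=-1, r=35}
  after event 3 (t=13: INC p by 2): {p=1, r=35}

Answer: {p=1, r=35}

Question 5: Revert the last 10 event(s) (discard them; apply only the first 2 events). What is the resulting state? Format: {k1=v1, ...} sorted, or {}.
Answer: {p=-1, r=35}

Derivation:
Keep first 2 events (discard last 10):
  after event 1 (t=6: DEC p by 1): {p=-1}
  after event 2 (t=8: SET r = 35): {p=-1, r=35}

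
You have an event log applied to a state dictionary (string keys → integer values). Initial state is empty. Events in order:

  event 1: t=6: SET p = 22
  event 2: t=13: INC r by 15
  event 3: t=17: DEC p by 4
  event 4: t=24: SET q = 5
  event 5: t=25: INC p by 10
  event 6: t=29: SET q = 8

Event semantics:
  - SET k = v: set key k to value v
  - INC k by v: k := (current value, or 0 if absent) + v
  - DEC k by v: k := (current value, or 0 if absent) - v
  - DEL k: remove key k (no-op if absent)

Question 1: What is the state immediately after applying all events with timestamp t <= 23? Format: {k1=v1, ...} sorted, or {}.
Apply events with t <= 23 (3 events):
  after event 1 (t=6: SET p = 22): {p=22}
  after event 2 (t=13: INC r by 15): {p=22, r=15}
  after event 3 (t=17: DEC p by 4): {p=18, r=15}

Answer: {p=18, r=15}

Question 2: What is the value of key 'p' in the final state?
Answer: 28

Derivation:
Track key 'p' through all 6 events:
  event 1 (t=6: SET p = 22): p (absent) -> 22
  event 2 (t=13: INC r by 15): p unchanged
  event 3 (t=17: DEC p by 4): p 22 -> 18
  event 4 (t=24: SET q = 5): p unchanged
  event 5 (t=25: INC p by 10): p 18 -> 28
  event 6 (t=29: SET q = 8): p unchanged
Final: p = 28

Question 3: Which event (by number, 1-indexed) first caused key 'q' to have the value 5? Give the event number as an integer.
Looking for first event where q becomes 5:
  event 4: q (absent) -> 5  <-- first match

Answer: 4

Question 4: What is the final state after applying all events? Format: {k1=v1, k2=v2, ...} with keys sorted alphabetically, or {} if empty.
  after event 1 (t=6: SET p = 22): {p=22}
  after event 2 (t=13: INC r by 15): {p=22, r=15}
  after event 3 (t=17: DEC p by 4): {p=18, r=15}
  after event 4 (t=24: SET q = 5): {p=18, q=5, r=15}
  after event 5 (t=25: INC p by 10): {p=28, q=5, r=15}
  after event 6 (t=29: SET q = 8): {p=28, q=8, r=15}

Answer: {p=28, q=8, r=15}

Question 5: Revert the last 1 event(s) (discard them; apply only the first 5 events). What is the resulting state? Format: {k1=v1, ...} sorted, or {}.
Answer: {p=28, q=5, r=15}

Derivation:
Keep first 5 events (discard last 1):
  after event 1 (t=6: SET p = 22): {p=22}
  after event 2 (t=13: INC r by 15): {p=22, r=15}
  after event 3 (t=17: DEC p by 4): {p=18, r=15}
  after event 4 (t=24: SET q = 5): {p=18, q=5, r=15}
  after event 5 (t=25: INC p by 10): {p=28, q=5, r=15}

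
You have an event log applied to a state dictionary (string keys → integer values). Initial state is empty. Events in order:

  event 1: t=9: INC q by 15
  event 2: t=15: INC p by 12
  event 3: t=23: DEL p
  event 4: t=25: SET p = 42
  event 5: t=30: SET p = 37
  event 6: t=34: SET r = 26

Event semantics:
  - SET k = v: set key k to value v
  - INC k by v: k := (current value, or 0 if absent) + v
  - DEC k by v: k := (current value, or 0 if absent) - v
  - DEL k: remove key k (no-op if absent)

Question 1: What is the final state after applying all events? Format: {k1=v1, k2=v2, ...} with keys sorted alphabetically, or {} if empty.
  after event 1 (t=9: INC q by 15): {q=15}
  after event 2 (t=15: INC p by 12): {p=12, q=15}
  after event 3 (t=23: DEL p): {q=15}
  after event 4 (t=25: SET p = 42): {p=42, q=15}
  after event 5 (t=30: SET p = 37): {p=37, q=15}
  after event 6 (t=34: SET r = 26): {p=37, q=15, r=26}

Answer: {p=37, q=15, r=26}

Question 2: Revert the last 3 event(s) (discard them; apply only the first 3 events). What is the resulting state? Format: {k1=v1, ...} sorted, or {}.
Answer: {q=15}

Derivation:
Keep first 3 events (discard last 3):
  after event 1 (t=9: INC q by 15): {q=15}
  after event 2 (t=15: INC p by 12): {p=12, q=15}
  after event 3 (t=23: DEL p): {q=15}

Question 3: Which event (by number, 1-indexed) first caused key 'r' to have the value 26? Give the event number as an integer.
Answer: 6

Derivation:
Looking for first event where r becomes 26:
  event 6: r (absent) -> 26  <-- first match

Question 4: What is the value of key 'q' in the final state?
Track key 'q' through all 6 events:
  event 1 (t=9: INC q by 15): q (absent) -> 15
  event 2 (t=15: INC p by 12): q unchanged
  event 3 (t=23: DEL p): q unchanged
  event 4 (t=25: SET p = 42): q unchanged
  event 5 (t=30: SET p = 37): q unchanged
  event 6 (t=34: SET r = 26): q unchanged
Final: q = 15

Answer: 15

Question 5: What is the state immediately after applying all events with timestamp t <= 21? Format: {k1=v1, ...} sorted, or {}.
Apply events with t <= 21 (2 events):
  after event 1 (t=9: INC q by 15): {q=15}
  after event 2 (t=15: INC p by 12): {p=12, q=15}

Answer: {p=12, q=15}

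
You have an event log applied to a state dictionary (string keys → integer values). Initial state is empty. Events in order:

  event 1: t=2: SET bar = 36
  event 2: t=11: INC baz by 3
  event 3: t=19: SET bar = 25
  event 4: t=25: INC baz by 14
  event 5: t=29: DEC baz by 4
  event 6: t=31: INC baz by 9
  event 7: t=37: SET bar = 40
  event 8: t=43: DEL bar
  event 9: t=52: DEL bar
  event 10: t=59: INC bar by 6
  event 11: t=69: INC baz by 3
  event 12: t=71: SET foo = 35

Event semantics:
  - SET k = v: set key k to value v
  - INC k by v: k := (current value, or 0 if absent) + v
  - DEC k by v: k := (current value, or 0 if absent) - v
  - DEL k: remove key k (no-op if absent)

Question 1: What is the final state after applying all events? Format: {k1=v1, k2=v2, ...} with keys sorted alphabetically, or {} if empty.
Answer: {bar=6, baz=25, foo=35}

Derivation:
  after event 1 (t=2: SET bar = 36): {bar=36}
  after event 2 (t=11: INC baz by 3): {bar=36, baz=3}
  after event 3 (t=19: SET bar = 25): {bar=25, baz=3}
  after event 4 (t=25: INC baz by 14): {bar=25, baz=17}
  after event 5 (t=29: DEC baz by 4): {bar=25, baz=13}
  after event 6 (t=31: INC baz by 9): {bar=25, baz=22}
  after event 7 (t=37: SET bar = 40): {bar=40, baz=22}
  after event 8 (t=43: DEL bar): {baz=22}
  after event 9 (t=52: DEL bar): {baz=22}
  after event 10 (t=59: INC bar by 6): {bar=6, baz=22}
  after event 11 (t=69: INC baz by 3): {bar=6, baz=25}
  after event 12 (t=71: SET foo = 35): {bar=6, baz=25, foo=35}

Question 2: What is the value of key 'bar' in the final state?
Answer: 6

Derivation:
Track key 'bar' through all 12 events:
  event 1 (t=2: SET bar = 36): bar (absent) -> 36
  event 2 (t=11: INC baz by 3): bar unchanged
  event 3 (t=19: SET bar = 25): bar 36 -> 25
  event 4 (t=25: INC baz by 14): bar unchanged
  event 5 (t=29: DEC baz by 4): bar unchanged
  event 6 (t=31: INC baz by 9): bar unchanged
  event 7 (t=37: SET bar = 40): bar 25 -> 40
  event 8 (t=43: DEL bar): bar 40 -> (absent)
  event 9 (t=52: DEL bar): bar (absent) -> (absent)
  event 10 (t=59: INC bar by 6): bar (absent) -> 6
  event 11 (t=69: INC baz by 3): bar unchanged
  event 12 (t=71: SET foo = 35): bar unchanged
Final: bar = 6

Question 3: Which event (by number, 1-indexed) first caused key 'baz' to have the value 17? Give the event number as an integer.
Looking for first event where baz becomes 17:
  event 2: baz = 3
  event 3: baz = 3
  event 4: baz 3 -> 17  <-- first match

Answer: 4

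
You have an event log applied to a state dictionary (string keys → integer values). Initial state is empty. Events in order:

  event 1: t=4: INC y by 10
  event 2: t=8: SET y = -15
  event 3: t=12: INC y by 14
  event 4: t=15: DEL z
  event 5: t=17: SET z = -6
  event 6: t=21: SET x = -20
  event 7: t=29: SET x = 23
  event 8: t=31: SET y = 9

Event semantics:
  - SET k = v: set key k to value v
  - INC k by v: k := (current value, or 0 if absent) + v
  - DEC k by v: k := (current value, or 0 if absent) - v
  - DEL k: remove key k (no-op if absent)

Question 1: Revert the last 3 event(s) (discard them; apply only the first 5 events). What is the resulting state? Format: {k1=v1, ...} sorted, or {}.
Answer: {y=-1, z=-6}

Derivation:
Keep first 5 events (discard last 3):
  after event 1 (t=4: INC y by 10): {y=10}
  after event 2 (t=8: SET y = -15): {y=-15}
  after event 3 (t=12: INC y by 14): {y=-1}
  after event 4 (t=15: DEL z): {y=-1}
  after event 5 (t=17: SET z = -6): {y=-1, z=-6}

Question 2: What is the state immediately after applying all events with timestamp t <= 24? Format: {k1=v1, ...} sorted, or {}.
Apply events with t <= 24 (6 events):
  after event 1 (t=4: INC y by 10): {y=10}
  after event 2 (t=8: SET y = -15): {y=-15}
  after event 3 (t=12: INC y by 14): {y=-1}
  after event 4 (t=15: DEL z): {y=-1}
  after event 5 (t=17: SET z = -6): {y=-1, z=-6}
  after event 6 (t=21: SET x = -20): {x=-20, y=-1, z=-6}

Answer: {x=-20, y=-1, z=-6}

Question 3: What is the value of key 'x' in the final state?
Track key 'x' through all 8 events:
  event 1 (t=4: INC y by 10): x unchanged
  event 2 (t=8: SET y = -15): x unchanged
  event 3 (t=12: INC y by 14): x unchanged
  event 4 (t=15: DEL z): x unchanged
  event 5 (t=17: SET z = -6): x unchanged
  event 6 (t=21: SET x = -20): x (absent) -> -20
  event 7 (t=29: SET x = 23): x -20 -> 23
  event 8 (t=31: SET y = 9): x unchanged
Final: x = 23

Answer: 23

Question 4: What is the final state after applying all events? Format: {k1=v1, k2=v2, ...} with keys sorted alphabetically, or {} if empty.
  after event 1 (t=4: INC y by 10): {y=10}
  after event 2 (t=8: SET y = -15): {y=-15}
  after event 3 (t=12: INC y by 14): {y=-1}
  after event 4 (t=15: DEL z): {y=-1}
  after event 5 (t=17: SET z = -6): {y=-1, z=-6}
  after event 6 (t=21: SET x = -20): {x=-20, y=-1, z=-6}
  after event 7 (t=29: SET x = 23): {x=23, y=-1, z=-6}
  after event 8 (t=31: SET y = 9): {x=23, y=9, z=-6}

Answer: {x=23, y=9, z=-6}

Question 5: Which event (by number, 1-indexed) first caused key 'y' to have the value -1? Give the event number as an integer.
Answer: 3

Derivation:
Looking for first event where y becomes -1:
  event 1: y = 10
  event 2: y = -15
  event 3: y -15 -> -1  <-- first match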